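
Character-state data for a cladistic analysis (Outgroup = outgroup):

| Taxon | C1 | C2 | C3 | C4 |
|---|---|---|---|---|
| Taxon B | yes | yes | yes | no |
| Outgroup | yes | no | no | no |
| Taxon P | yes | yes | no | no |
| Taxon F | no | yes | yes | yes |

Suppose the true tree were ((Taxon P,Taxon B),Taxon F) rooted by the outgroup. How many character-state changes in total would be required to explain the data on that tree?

Map each character onto ((Taxon P,Taxon B),Taxon F) (rooted by Outgroup) and count the minimum state changes it requires (Fitch parsimony):
C1: 1; C2: 1; C3: 2; C4: 1.
Total tree length = 5.

5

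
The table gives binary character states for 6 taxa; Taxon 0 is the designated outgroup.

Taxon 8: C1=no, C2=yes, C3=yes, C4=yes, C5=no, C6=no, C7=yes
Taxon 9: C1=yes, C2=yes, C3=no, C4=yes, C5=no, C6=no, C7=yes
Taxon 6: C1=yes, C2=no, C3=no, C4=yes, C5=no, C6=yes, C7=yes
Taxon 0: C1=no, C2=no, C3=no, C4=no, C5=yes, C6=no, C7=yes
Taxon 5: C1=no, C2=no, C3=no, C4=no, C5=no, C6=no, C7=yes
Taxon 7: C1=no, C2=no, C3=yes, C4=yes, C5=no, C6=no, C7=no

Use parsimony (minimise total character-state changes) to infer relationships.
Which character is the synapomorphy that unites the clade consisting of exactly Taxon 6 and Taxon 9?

Character polarity is set by the outgroup: the derived state is whichever differs from the outgroup's state, so for C5, C7 the derived state is 'no', and for the remaining characters it is 'yes'.
C1: derived state 'yes' in Taxon 6 and Taxon 9 only — synapomorphy for {Taxon 6, Taxon 9}.
C2 (state 'yes') occurs in Taxon 8 and Taxon 9 but conflicts with the nesting implied by the other characters — most parsimoniously interpreted as homoplasy.
C3 (derived state 'yes') is shared by Taxon 7 and Taxon 8 — a synapomorphy uniting that clade.
Only Taxon 6, Taxon 7, Taxon 8, and Taxon 9 show the derived state 'yes' for C4, supporting them as a clade.
All ingroup taxa share the derived state 'no' for C5; it defines the ingroup but does not resolve relationships within it.
C6 (derived state 'yes') is unique to Taxon 6 (autapomorphy; uninformative for grouping).
C7 (derived state 'no') is unique to Taxon 7 (autapomorphy; uninformative for grouping).
Most parsimonious ingroup topology: (((Taxon 6,Taxon 9),(Taxon 8,Taxon 7)),Taxon 5).
The clade {Taxon 6, Taxon 9} is supported by C1: its derived state 'yes' occurs in exactly those taxa and in no other taxon (including the outgroup).

C1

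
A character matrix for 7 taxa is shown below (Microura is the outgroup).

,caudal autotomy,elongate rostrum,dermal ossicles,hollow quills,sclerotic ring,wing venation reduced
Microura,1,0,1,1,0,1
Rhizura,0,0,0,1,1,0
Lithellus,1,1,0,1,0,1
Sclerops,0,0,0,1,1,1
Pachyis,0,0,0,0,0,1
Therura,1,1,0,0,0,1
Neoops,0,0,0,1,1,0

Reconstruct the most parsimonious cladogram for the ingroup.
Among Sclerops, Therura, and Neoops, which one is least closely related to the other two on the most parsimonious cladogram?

Therura

Character polarity is set by the outgroup: the derived state is whichever differs from the outgroup's state, so for caudal autotomy, dermal ossicles, hollow quills, wing venation reduced the derived state is '0', and for the remaining characters it is '1'.
caudal autotomy: derived state '0' in Neoops, Pachyis, Rhizura, and Sclerops only — synapomorphy for {Neoops, Pachyis, Rhizura, Sclerops}.
Only Lithellus and Therura show the derived state '1' for elongate rostrum, supporting them as a clade.
dermal ossicles (derived state '0') is shared by all ingroup taxa — unites the whole ingroup.
hollow quills groups Pachyis and Therura, which is incompatible with the clades supported by the remaining characters; treating it as convergent (homoplasy) costs fewer steps than any alternative tree.
sclerotic ring: derived state '1' in Neoops, Rhizura, and Sclerops only — synapomorphy for {Neoops, Rhizura, Sclerops}.
Only Neoops and Rhizura show the derived state '0' for wing venation reduced, supporting them as a clade.
Most parsimonious ingroup topology: ((((Rhizura,Neoops),Sclerops),Pachyis),(Lithellus,Therura)).
Sclerops and Neoops share a more recent common ancestor with each other than either does with Therura, so Therura is the least closely related of the three.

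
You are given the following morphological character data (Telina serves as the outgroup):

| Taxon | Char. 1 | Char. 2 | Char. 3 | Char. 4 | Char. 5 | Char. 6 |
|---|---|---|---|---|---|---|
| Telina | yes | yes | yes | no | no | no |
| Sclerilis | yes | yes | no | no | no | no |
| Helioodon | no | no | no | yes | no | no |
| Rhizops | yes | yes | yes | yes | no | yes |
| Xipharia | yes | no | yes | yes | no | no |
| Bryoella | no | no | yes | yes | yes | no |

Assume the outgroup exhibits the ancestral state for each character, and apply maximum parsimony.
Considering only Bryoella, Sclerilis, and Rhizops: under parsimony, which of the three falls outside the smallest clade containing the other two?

Character polarity is set by the outgroup: the derived state is whichever differs from the outgroup's state, so for Char. 1, Char. 2, Char. 3 the derived state is 'no', and for the remaining characters it is 'yes'.
Char. 1 (derived state 'no') is shared by Bryoella and Helioodon — a synapomorphy uniting that clade.
Char. 2: derived state 'no' in Bryoella, Helioodon, and Xipharia only — synapomorphy for {Bryoella, Helioodon, Xipharia}.
Char. 3 groups Helioodon and Sclerilis, which is incompatible with the clades supported by the remaining characters; treating it as convergent (homoplasy) costs fewer steps than any alternative tree.
Char. 4: derived state 'yes' in Bryoella, Helioodon, Rhizops, and Xipharia only — synapomorphy for {Bryoella, Helioodon, Rhizops, Xipharia}.
Char. 5: derived state 'yes' in Bryoella only — an autapomorphy, so it tells us nothing about relationships among taxa.
Char. 6: derived state 'yes' in Rhizops only — an autapomorphy, so it tells us nothing about relationships among taxa.
Most parsimonious ingroup topology: ((((Helioodon,Bryoella),Xipharia),Rhizops),Sclerilis).
Bryoella and Rhizops share a more recent common ancestor with each other than either does with Sclerilis, so Sclerilis is the least closely related of the three.

Sclerilis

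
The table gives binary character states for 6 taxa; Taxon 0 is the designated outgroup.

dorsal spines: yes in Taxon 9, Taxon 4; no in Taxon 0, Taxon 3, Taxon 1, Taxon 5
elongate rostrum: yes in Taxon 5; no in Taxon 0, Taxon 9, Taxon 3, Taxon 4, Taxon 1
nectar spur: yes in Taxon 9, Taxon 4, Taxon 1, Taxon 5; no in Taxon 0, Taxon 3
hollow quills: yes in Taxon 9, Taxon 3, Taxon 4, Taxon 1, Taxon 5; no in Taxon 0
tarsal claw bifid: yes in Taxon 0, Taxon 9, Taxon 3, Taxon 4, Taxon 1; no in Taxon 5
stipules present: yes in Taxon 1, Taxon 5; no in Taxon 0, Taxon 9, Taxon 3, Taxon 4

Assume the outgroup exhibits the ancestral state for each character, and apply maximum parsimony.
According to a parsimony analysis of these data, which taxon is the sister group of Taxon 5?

Taxon 1

Character polarity is set by the outgroup: the derived state is whichever differs from the outgroup's state, so for tarsal claw bifid the derived state is 'no', and for the remaining characters it is 'yes'.
Only Taxon 4 and Taxon 9 show the derived state 'yes' for dorsal spines, supporting them as a clade.
elongate rostrum (derived state 'yes') is unique to Taxon 5 (autapomorphy; uninformative for grouping).
nectar spur (derived state 'yes') is shared by Taxon 1, Taxon 4, Taxon 5, and Taxon 9 — a synapomorphy uniting that clade.
hollow quills (derived state 'yes') is shared by all ingroup taxa — unites the whole ingroup.
tarsal claw bifid (derived state 'no') is unique to Taxon 5 (autapomorphy; uninformative for grouping).
Only Taxon 1 and Taxon 5 show the derived state 'yes' for stipules present, supporting them as a clade.
Most parsimonious ingroup topology: (((Taxon 9,Taxon 4),(Taxon 1,Taxon 5)),Taxon 3).
Taxon 5 and Taxon 1 form a cherry on this tree, so they are sister taxa.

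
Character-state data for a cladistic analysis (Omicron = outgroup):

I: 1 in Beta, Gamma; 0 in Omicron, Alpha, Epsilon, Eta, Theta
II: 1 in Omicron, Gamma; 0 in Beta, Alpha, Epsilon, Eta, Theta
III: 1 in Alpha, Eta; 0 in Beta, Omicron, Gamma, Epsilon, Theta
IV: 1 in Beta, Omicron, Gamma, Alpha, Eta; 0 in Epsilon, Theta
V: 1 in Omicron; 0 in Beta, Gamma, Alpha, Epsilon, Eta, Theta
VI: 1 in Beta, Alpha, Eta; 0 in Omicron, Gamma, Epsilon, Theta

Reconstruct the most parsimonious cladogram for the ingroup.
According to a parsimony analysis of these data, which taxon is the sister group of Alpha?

Character polarity is set by the outgroup: the derived state is whichever differs from the outgroup's state, so for II, IV, V the derived state is '0', and for the remaining characters it is '1'.
I groups Beta and Gamma, which is incompatible with the clades supported by the remaining characters; treating it as convergent (homoplasy) costs fewer steps than any alternative tree.
II: derived state '0' in Alpha, Beta, Epsilon, Eta, and Theta only — synapomorphy for {Alpha, Beta, Epsilon, Eta, Theta}.
Only Alpha and Eta show the derived state '1' for III, supporting them as a clade.
Only Epsilon and Theta show the derived state '0' for IV, supporting them as a clade.
All ingroup taxa share the derived state '0' for V; it defines the ingroup but does not resolve relationships within it.
VI: derived state '1' in Alpha, Beta, and Eta only — synapomorphy for {Alpha, Beta, Eta}.
Most parsimonious ingroup topology: (((Beta,(Alpha,Eta)),(Theta,Epsilon)),Gamma).
Alpha and Eta form a cherry on this tree, so they are sister taxa.

Eta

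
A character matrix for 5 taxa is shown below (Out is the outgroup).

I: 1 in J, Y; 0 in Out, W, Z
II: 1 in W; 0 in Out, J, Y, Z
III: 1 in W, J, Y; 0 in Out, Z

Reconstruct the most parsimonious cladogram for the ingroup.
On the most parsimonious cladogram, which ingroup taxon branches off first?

Z

The outgroup has state '0' for every character, so '1' is the derived state throughout.
I: derived state '1' in J and Y only — synapomorphy for {J, Y}.
II: derived state '1' in W only — an autapomorphy, so it tells us nothing about relationships among taxa.
Only J, W, and Y show the derived state '1' for III, supporting them as a clade.
Most parsimonious ingroup topology: ((W,(J,Y)),Z).
Z is sister to the clade containing all other ingroup taxa, so it is the earliest-diverging (most basal) ingroup lineage.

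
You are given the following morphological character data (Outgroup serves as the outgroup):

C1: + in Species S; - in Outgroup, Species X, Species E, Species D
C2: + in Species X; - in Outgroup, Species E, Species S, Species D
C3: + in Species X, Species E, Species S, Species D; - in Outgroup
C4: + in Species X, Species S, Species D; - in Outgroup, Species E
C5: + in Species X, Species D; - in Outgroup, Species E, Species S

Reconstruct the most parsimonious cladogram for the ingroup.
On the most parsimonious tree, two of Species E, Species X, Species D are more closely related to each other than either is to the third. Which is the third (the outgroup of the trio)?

The outgroup has state '-' for every character, so '+' is the derived state throughout.
C1 (derived state '+') is unique to Species S (autapomorphy; uninformative for grouping).
C2: derived state '+' in Species X only — an autapomorphy, so it tells us nothing about relationships among taxa.
All ingroup taxa share the derived state '+' for C3; it defines the ingroup but does not resolve relationships within it.
C4 (derived state '+') is shared by Species D, Species S, and Species X — a synapomorphy uniting that clade.
C5: derived state '+' in Species D and Species X only — synapomorphy for {Species D, Species X}.
Most parsimonious ingroup topology: (((Species X,Species D),Species S),Species E).
Species D and Species X share a more recent common ancestor with each other than either does with Species E, so Species E is the least closely related of the three.

Species E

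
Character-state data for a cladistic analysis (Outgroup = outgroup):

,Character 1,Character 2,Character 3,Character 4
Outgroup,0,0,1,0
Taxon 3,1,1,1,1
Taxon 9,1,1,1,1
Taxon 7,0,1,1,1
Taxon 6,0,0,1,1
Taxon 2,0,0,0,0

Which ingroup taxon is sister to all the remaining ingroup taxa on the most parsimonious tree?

Character polarity is set by the outgroup: the derived state is whichever differs from the outgroup's state, so for Character 3 the derived state is '0', and for the remaining characters it is '1'.
Only Taxon 3 and Taxon 9 show the derived state '1' for Character 1, supporting them as a clade.
Only Taxon 3, Taxon 7, and Taxon 9 show the derived state '1' for Character 2, supporting them as a clade.
Character 3: derived state '0' in Taxon 2 only — an autapomorphy, so it tells us nothing about relationships among taxa.
Character 4 (derived state '1') is shared by Taxon 3, Taxon 6, Taxon 7, and Taxon 9 — a synapomorphy uniting that clade.
Most parsimonious ingroup topology: ((((Taxon 3,Taxon 9),Taxon 7),Taxon 6),Taxon 2).
Taxon 2 is sister to the clade containing all other ingroup taxa, so it is the earliest-diverging (most basal) ingroup lineage.

Taxon 2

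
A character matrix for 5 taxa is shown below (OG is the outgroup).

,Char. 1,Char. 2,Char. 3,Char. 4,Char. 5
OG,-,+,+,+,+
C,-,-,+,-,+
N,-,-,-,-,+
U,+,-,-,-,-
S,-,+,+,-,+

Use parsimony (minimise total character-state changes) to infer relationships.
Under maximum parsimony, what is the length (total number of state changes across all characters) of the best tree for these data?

5

Character polarity is set by the outgroup: the derived state is whichever differs from the outgroup's state, so for Char. 2, Char. 3, Char. 4, Char. 5 the derived state is '-', and for the remaining characters it is '+'.
Char. 1: derived state '+' in U only — an autapomorphy, so it tells us nothing about relationships among taxa.
Char. 2: derived state '-' in C, N, and U only — synapomorphy for {C, N, U}.
Char. 3 (derived state '-') is shared by N and U — a synapomorphy uniting that clade.
All ingroup taxa share the derived state '-' for Char. 4; it defines the ingroup but does not resolve relationships within it.
Char. 5 (derived state '-') is unique to U (autapomorphy; uninformative for grouping).
Most parsimonious ingroup topology: ((C,(N,U)),S).
Changes per character on this tree: Char. 1: 1; Char. 2: 1; Char. 3: 1; Char. 4: 1; Char. 5: 1.
Total = 5.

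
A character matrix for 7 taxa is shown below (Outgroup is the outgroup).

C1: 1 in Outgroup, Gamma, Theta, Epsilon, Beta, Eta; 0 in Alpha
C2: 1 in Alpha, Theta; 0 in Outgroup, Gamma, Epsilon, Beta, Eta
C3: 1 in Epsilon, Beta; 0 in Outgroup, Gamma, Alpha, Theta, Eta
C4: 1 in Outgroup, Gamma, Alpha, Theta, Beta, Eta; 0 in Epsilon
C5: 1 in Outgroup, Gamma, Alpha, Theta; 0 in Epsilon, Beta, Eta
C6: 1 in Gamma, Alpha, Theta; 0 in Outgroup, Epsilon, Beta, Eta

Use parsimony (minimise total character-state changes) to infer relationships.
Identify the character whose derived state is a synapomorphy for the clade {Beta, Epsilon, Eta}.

C5

Character polarity is set by the outgroup: the derived state is whichever differs from the outgroup's state, so for C1, C4, C5 the derived state is '0', and for the remaining characters it is '1'.
C1 (derived state '0') is unique to Alpha (autapomorphy; uninformative for grouping).
Only Alpha and Theta show the derived state '1' for C2, supporting them as a clade.
Only Beta and Epsilon show the derived state '1' for C3, supporting them as a clade.
C4: derived state '0' in Epsilon only — an autapomorphy, so it tells us nothing about relationships among taxa.
C5 (derived state '0') is shared by Beta, Epsilon, and Eta — a synapomorphy uniting that clade.
C6 (derived state '1') is shared by Alpha, Gamma, and Theta — a synapomorphy uniting that clade.
Most parsimonious ingroup topology: ((Gamma,(Alpha,Theta)),((Epsilon,Beta),Eta)).
The clade {Beta, Epsilon, Eta} is supported by C5: its derived state '0' occurs in exactly those taxa and in no other taxon (including the outgroup).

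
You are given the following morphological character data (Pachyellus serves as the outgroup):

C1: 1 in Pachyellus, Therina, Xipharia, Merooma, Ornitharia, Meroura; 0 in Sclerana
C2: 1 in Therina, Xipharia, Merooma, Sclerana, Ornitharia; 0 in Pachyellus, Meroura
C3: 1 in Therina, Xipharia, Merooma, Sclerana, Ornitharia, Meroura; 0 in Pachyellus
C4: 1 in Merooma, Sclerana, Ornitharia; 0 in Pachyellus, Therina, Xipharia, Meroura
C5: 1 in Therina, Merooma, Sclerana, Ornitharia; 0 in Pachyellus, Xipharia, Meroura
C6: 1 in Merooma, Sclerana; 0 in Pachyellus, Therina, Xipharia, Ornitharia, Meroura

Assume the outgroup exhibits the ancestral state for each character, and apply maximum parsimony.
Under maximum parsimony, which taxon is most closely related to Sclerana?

Merooma

Character polarity is set by the outgroup: the derived state is whichever differs from the outgroup's state, so for C1 the derived state is '0', and for the remaining characters it is '1'.
C1 (derived state '0') is unique to Sclerana (autapomorphy; uninformative for grouping).
C2: derived state '1' in Merooma, Ornitharia, Sclerana, Therina, and Xipharia only — synapomorphy for {Merooma, Ornitharia, Sclerana, Therina, Xipharia}.
All ingroup taxa share the derived state '1' for C3; it defines the ingroup but does not resolve relationships within it.
Only Merooma, Ornitharia, and Sclerana show the derived state '1' for C4, supporting them as a clade.
Only Merooma, Ornitharia, Sclerana, and Therina show the derived state '1' for C5, supporting them as a clade.
Only Merooma and Sclerana show the derived state '1' for C6, supporting them as a clade.
Most parsimonious ingroup topology: (((Therina,((Merooma,Sclerana),Ornitharia)),Xipharia),Meroura).
Sclerana and Merooma form a cherry on this tree, so they are sister taxa.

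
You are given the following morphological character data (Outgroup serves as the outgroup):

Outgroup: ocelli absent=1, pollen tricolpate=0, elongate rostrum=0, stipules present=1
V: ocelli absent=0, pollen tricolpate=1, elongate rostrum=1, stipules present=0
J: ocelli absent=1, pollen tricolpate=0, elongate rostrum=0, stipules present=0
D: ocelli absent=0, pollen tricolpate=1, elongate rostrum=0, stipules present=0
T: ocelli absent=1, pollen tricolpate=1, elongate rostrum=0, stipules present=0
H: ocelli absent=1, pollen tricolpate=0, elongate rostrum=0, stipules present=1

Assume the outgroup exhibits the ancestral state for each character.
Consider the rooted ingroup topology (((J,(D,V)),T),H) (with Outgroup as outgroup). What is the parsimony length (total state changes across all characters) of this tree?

Map each character onto (((J,(D,V)),T),H) (rooted by Outgroup) and count the minimum state changes it requires (Fitch parsimony):
ocelli absent: 1; pollen tricolpate: 2; elongate rostrum: 1; stipules present: 1.
Total tree length = 5.

5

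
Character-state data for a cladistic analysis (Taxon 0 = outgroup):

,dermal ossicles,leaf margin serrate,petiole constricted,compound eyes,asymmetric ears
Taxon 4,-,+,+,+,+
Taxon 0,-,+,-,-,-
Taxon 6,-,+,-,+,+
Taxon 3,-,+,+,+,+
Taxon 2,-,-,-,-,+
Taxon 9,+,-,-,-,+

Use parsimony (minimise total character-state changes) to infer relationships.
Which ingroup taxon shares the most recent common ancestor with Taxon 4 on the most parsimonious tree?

Taxon 3

Character polarity is set by the outgroup: the derived state is whichever differs from the outgroup's state, so for leaf margin serrate the derived state is '-', and for the remaining characters it is '+'.
dermal ossicles (derived state '+') is unique to Taxon 9 (autapomorphy; uninformative for grouping).
leaf margin serrate (derived state '-') is shared by Taxon 2 and Taxon 9 — a synapomorphy uniting that clade.
petiole constricted: derived state '+' in Taxon 3 and Taxon 4 only — synapomorphy for {Taxon 3, Taxon 4}.
compound eyes (derived state '+') is shared by Taxon 3, Taxon 4, and Taxon 6 — a synapomorphy uniting that clade.
asymmetric ears (derived state '+') is shared by all ingroup taxa — unites the whole ingroup.
Most parsimonious ingroup topology: ((Taxon 9,Taxon 2),((Taxon 4,Taxon 3),Taxon 6)).
Taxon 4 and Taxon 3 form a cherry on this tree, so they are sister taxa.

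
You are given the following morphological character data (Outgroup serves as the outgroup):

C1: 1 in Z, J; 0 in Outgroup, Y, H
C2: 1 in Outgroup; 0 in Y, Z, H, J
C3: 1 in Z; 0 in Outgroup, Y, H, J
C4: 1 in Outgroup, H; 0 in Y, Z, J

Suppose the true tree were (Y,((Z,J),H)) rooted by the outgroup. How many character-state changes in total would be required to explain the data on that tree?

Map each character onto (Y,((Z,J),H)) (rooted by Outgroup) and count the minimum state changes it requires (Fitch parsimony):
C1: 1; C2: 1; C3: 1; C4: 2.
Total tree length = 5.

5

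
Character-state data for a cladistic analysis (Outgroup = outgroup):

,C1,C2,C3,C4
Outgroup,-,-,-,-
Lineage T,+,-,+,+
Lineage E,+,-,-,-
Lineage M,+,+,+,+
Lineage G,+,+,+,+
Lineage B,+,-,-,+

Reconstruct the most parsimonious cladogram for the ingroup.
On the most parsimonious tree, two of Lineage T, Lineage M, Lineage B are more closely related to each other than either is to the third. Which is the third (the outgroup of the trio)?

Lineage B

The outgroup has state '-' for every character, so '+' is the derived state throughout.
All ingroup taxa share the derived state '+' for C1; it defines the ingroup but does not resolve relationships within it.
C2: derived state '+' in Lineage G and Lineage M only — synapomorphy for {Lineage G, Lineage M}.
C3: derived state '+' in Lineage G, Lineage M, and Lineage T only — synapomorphy for {Lineage G, Lineage M, Lineage T}.
C4: derived state '+' in Lineage B, Lineage G, Lineage M, and Lineage T only — synapomorphy for {Lineage B, Lineage G, Lineage M, Lineage T}.
Most parsimonious ingroup topology: (((Lineage T,(Lineage M,Lineage G)),Lineage B),Lineage E).
Lineage M and Lineage T share a more recent common ancestor with each other than either does with Lineage B, so Lineage B is the least closely related of the three.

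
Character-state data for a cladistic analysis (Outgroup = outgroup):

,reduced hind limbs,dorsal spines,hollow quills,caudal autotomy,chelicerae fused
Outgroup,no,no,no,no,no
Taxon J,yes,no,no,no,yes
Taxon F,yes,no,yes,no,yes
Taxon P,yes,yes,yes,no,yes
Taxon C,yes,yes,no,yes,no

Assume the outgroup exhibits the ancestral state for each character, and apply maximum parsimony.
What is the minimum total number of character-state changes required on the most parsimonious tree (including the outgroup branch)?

The outgroup has state 'no' for every character, so 'yes' is the derived state throughout.
All ingroup taxa share the derived state 'yes' for reduced hind limbs; it defines the ingroup but does not resolve relationships within it.
dorsal spines (state 'yes') occurs in Taxon C and Taxon P but conflicts with the nesting implied by the other characters — most parsimoniously interpreted as homoplasy.
hollow quills: derived state 'yes' in Taxon F and Taxon P only — synapomorphy for {Taxon F, Taxon P}.
caudal autotomy (derived state 'yes') is unique to Taxon C (autapomorphy; uninformative for grouping).
chelicerae fused (derived state 'yes') is shared by Taxon F, Taxon J, and Taxon P — a synapomorphy uniting that clade.
Most parsimonious ingroup topology: ((Taxon J,(Taxon P,Taxon F)),Taxon C).
Changes per character on this tree: reduced hind limbs: 1; dorsal spines: 2; hollow quills: 1; caudal autotomy: 1; chelicerae fused: 1.
Total = 6.

6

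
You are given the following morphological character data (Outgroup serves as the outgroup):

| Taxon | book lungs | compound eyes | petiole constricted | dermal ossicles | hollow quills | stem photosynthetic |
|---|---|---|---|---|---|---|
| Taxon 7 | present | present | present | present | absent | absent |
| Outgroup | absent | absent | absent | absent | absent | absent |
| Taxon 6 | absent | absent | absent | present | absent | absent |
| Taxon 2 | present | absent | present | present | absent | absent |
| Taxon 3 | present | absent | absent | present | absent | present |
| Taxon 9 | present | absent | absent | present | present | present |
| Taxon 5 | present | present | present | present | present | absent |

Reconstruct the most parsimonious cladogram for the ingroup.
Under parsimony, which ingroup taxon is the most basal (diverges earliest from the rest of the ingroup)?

Taxon 6

The outgroup has state 'absent' for every character, so 'present' is the derived state throughout.
book lungs (derived state 'present') is shared by Taxon 2, Taxon 3, Taxon 5, Taxon 7, and Taxon 9 — a synapomorphy uniting that clade.
compound eyes (derived state 'present') is shared by Taxon 5 and Taxon 7 — a synapomorphy uniting that clade.
petiole constricted (derived state 'present') is shared by Taxon 2, Taxon 5, and Taxon 7 — a synapomorphy uniting that clade.
dermal ossicles (derived state 'present') is shared by all ingroup taxa — unites the whole ingroup.
hollow quills groups Taxon 5 and Taxon 9, which is incompatible with the clades supported by the remaining characters; treating it as convergent (homoplasy) costs fewer steps than any alternative tree.
Only Taxon 3 and Taxon 9 show the derived state 'present' for stem photosynthetic, supporting them as a clade.
Most parsimonious ingroup topology: (Taxon 6,((Taxon 9,Taxon 3),((Taxon 7,Taxon 5),Taxon 2))).
Taxon 6 is sister to the clade containing all other ingroup taxa, so it is the earliest-diverging (most basal) ingroup lineage.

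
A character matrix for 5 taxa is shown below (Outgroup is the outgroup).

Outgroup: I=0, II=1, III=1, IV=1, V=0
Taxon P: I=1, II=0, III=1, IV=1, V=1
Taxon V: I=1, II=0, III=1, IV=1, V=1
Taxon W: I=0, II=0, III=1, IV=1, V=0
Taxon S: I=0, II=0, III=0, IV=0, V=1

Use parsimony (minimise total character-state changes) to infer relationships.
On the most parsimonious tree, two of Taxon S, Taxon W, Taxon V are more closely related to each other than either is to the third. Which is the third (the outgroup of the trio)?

Taxon W

Character polarity is set by the outgroup: the derived state is whichever differs from the outgroup's state, so for II, III, IV the derived state is '0', and for the remaining characters it is '1'.
Only Taxon P and Taxon V show the derived state '1' for I, supporting them as a clade.
All ingroup taxa share the derived state '0' for II; it defines the ingroup but does not resolve relationships within it.
III: derived state '0' in Taxon S only — an autapomorphy, so it tells us nothing about relationships among taxa.
IV: derived state '0' in Taxon S only — an autapomorphy, so it tells us nothing about relationships among taxa.
V: derived state '1' in Taxon P, Taxon S, and Taxon V only — synapomorphy for {Taxon P, Taxon S, Taxon V}.
Most parsimonious ingroup topology: (((Taxon P,Taxon V),Taxon S),Taxon W).
Taxon S and Taxon V share a more recent common ancestor with each other than either does with Taxon W, so Taxon W is the least closely related of the three.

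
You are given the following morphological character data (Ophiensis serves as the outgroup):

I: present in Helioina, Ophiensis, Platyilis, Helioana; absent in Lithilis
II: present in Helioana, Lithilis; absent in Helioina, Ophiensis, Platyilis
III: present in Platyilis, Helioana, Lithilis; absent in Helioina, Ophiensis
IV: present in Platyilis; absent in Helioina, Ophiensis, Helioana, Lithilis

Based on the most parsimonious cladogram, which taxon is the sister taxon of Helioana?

Character polarity is set by the outgroup: the derived state is whichever differs from the outgroup's state, so for I the derived state is 'absent', and for the remaining characters it is 'present'.
I: derived state 'absent' in Lithilis only — an autapomorphy, so it tells us nothing about relationships among taxa.
II: derived state 'present' in Helioana and Lithilis only — synapomorphy for {Helioana, Lithilis}.
III: derived state 'present' in Helioana, Lithilis, and Platyilis only — synapomorphy for {Helioana, Lithilis, Platyilis}.
IV: derived state 'present' in Platyilis only — an autapomorphy, so it tells us nothing about relationships among taxa.
Most parsimonious ingroup topology: ((Platyilis,(Helioana,Lithilis)),Helioina).
Helioana and Lithilis form a cherry on this tree, so they are sister taxa.

Lithilis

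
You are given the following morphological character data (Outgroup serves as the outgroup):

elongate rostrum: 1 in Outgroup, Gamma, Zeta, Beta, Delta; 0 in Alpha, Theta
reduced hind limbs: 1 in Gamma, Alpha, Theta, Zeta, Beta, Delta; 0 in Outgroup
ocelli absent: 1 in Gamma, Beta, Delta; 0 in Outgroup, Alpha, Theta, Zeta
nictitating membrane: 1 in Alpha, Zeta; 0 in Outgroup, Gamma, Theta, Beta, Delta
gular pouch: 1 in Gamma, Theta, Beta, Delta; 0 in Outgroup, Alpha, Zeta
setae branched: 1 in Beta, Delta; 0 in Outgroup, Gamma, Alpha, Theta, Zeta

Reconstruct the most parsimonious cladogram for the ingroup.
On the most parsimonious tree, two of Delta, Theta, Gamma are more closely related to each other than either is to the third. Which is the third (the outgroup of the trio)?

Theta

Character polarity is set by the outgroup: the derived state is whichever differs from the outgroup's state, so for elongate rostrum the derived state is '0', and for the remaining characters it is '1'.
elongate rostrum groups Alpha and Theta, which is incompatible with the clades supported by the remaining characters; treating it as convergent (homoplasy) costs fewer steps than any alternative tree.
All ingroup taxa share the derived state '1' for reduced hind limbs; it defines the ingroup but does not resolve relationships within it.
Only Beta, Delta, and Gamma show the derived state '1' for ocelli absent, supporting them as a clade.
nictitating membrane (derived state '1') is shared by Alpha and Zeta — a synapomorphy uniting that clade.
gular pouch: derived state '1' in Beta, Delta, Gamma, and Theta only — synapomorphy for {Beta, Delta, Gamma, Theta}.
setae branched: derived state '1' in Beta and Delta only — synapomorphy for {Beta, Delta}.
Most parsimonious ingroup topology: (((Gamma,(Beta,Delta)),Theta),(Alpha,Zeta)).
Delta and Gamma share a more recent common ancestor with each other than either does with Theta, so Theta is the least closely related of the three.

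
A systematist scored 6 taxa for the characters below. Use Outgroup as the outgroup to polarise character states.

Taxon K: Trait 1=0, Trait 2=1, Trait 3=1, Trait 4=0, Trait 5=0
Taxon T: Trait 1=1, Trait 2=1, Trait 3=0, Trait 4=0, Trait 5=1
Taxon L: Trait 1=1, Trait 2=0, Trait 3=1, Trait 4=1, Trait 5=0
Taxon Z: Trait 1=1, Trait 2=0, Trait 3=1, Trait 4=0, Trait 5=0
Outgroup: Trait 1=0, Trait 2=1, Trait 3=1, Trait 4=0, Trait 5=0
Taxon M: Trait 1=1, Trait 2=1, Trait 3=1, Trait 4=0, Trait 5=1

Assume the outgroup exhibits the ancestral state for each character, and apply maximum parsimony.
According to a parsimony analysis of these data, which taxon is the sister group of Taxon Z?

Character polarity is set by the outgroup: the derived state is whichever differs from the outgroup's state, so for Trait 2, Trait 3 the derived state is '0', and for the remaining characters it is '1'.
Trait 1 (derived state '1') is shared by Taxon L, Taxon M, Taxon T, and Taxon Z — a synapomorphy uniting that clade.
Only Taxon L and Taxon Z show the derived state '0' for Trait 2, supporting them as a clade.
Trait 3 (derived state '0') is unique to Taxon T (autapomorphy; uninformative for grouping).
Trait 4 (derived state '1') is unique to Taxon L (autapomorphy; uninformative for grouping).
Trait 5: derived state '1' in Taxon M and Taxon T only — synapomorphy for {Taxon M, Taxon T}.
Most parsimonious ingroup topology: (((Taxon T,Taxon M),(Taxon Z,Taxon L)),Taxon K).
Taxon Z and Taxon L form a cherry on this tree, so they are sister taxa.

Taxon L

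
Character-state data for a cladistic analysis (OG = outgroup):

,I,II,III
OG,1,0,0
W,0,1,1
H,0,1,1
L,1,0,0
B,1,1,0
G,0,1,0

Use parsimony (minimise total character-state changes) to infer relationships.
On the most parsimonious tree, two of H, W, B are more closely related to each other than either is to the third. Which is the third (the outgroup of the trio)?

Character polarity is set by the outgroup: the derived state is whichever differs from the outgroup's state, so for I the derived state is '0', and for the remaining characters it is '1'.
I (derived state '0') is shared by G, H, and W — a synapomorphy uniting that clade.
Only B, G, H, and W show the derived state '1' for II, supporting them as a clade.
III (derived state '1') is shared by H and W — a synapomorphy uniting that clade.
Most parsimonious ingroup topology: ((((W,H),G),B),L).
H and W share a more recent common ancestor with each other than either does with B, so B is the least closely related of the three.

B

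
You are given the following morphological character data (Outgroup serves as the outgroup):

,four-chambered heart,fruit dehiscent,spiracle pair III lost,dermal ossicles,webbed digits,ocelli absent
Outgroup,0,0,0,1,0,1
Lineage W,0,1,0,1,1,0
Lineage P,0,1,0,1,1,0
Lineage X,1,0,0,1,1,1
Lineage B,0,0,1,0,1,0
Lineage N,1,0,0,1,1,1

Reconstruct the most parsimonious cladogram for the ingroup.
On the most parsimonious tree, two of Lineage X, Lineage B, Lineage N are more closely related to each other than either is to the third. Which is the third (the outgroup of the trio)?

Character polarity is set by the outgroup: the derived state is whichever differs from the outgroup's state, so for dermal ossicles, ocelli absent the derived state is '0', and for the remaining characters it is '1'.
four-chambered heart (derived state '1') is shared by Lineage N and Lineage X — a synapomorphy uniting that clade.
fruit dehiscent (derived state '1') is shared by Lineage P and Lineage W — a synapomorphy uniting that clade.
spiracle pair III lost: derived state '1' in Lineage B only — an autapomorphy, so it tells us nothing about relationships among taxa.
dermal ossicles: derived state '0' in Lineage B only — an autapomorphy, so it tells us nothing about relationships among taxa.
All ingroup taxa share the derived state '1' for webbed digits; it defines the ingroup but does not resolve relationships within it.
Only Lineage B, Lineage P, and Lineage W show the derived state '0' for ocelli absent, supporting them as a clade.
Most parsimonious ingroup topology: (((Lineage W,Lineage P),Lineage B),(Lineage X,Lineage N)).
Lineage N and Lineage X share a more recent common ancestor with each other than either does with Lineage B, so Lineage B is the least closely related of the three.

Lineage B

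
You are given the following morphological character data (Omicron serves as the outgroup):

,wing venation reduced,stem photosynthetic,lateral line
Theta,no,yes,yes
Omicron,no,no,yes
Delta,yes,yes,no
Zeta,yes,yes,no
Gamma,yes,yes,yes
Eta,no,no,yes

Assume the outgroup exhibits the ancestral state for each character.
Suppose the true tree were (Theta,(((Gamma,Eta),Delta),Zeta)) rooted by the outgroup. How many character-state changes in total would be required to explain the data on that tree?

6

Map each character onto (Theta,(((Gamma,Eta),Delta),Zeta)) (rooted by Omicron) and count the minimum state changes it requires (Fitch parsimony):
wing venation reduced: 2; stem photosynthetic: 2; lateral line: 2.
Total tree length = 6.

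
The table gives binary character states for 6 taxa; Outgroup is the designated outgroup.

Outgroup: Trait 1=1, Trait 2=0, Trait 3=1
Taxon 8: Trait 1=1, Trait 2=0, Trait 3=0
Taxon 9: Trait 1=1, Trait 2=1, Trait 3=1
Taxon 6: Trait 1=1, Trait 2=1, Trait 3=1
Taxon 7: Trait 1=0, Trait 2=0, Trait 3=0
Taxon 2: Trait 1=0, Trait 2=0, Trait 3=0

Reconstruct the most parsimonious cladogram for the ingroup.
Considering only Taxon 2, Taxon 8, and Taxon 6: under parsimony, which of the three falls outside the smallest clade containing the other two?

Taxon 6

Character polarity is set by the outgroup: the derived state is whichever differs from the outgroup's state, so for Trait 1, Trait 3 the derived state is '0', and for the remaining characters it is '1'.
Only Taxon 2 and Taxon 7 show the derived state '0' for Trait 1, supporting them as a clade.
Trait 2 (derived state '1') is shared by Taxon 6 and Taxon 9 — a synapomorphy uniting that clade.
Only Taxon 2, Taxon 7, and Taxon 8 show the derived state '0' for Trait 3, supporting them as a clade.
Most parsimonious ingroup topology: ((Taxon 8,(Taxon 7,Taxon 2)),(Taxon 9,Taxon 6)).
Taxon 8 and Taxon 2 share a more recent common ancestor with each other than either does with Taxon 6, so Taxon 6 is the least closely related of the three.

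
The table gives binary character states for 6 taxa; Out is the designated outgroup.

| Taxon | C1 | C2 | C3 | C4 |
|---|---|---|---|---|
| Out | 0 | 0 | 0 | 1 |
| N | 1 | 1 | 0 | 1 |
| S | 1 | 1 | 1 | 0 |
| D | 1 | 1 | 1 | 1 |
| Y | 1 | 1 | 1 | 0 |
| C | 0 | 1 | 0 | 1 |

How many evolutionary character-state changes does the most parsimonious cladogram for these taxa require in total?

Character polarity is set by the outgroup: the derived state is whichever differs from the outgroup's state, so for C4 the derived state is '0', and for the remaining characters it is '1'.
C1 (derived state '1') is shared by D, N, S, and Y — a synapomorphy uniting that clade.
C2 (derived state '1') is shared by all ingroup taxa — unites the whole ingroup.
Only D, S, and Y show the derived state '1' for C3, supporting them as a clade.
Only S and Y show the derived state '0' for C4, supporting them as a clade.
Most parsimonious ingroup topology: (((D,(S,Y)),N),C).
Changes per character on this tree: C1: 1; C2: 1; C3: 1; C4: 1.
Total = 4.

4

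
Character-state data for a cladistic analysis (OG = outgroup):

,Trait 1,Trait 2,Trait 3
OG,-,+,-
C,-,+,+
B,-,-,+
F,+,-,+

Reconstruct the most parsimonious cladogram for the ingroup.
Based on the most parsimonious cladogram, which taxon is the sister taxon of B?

F

Character polarity is set by the outgroup: the derived state is whichever differs from the outgroup's state, so for Trait 2 the derived state is '-', and for the remaining characters it is '+'.
Trait 1: derived state '+' in F only — an autapomorphy, so it tells us nothing about relationships among taxa.
Only B and F show the derived state '-' for Trait 2, supporting them as a clade.
Trait 3 (derived state '+') is shared by all ingroup taxa — unites the whole ingroup.
Most parsimonious ingroup topology: (C,(B,F)).
B and F form a cherry on this tree, so they are sister taxa.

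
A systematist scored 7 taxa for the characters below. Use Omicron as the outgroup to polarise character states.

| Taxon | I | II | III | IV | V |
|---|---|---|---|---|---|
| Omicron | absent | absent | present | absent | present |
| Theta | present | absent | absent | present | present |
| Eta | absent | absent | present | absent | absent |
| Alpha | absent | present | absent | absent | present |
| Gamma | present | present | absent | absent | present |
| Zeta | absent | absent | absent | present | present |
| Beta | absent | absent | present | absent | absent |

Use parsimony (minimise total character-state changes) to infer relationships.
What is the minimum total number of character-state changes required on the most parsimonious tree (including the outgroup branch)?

6

Character polarity is set by the outgroup: the derived state is whichever differs from the outgroup's state, so for III, V the derived state is 'absent', and for the remaining characters it is 'present'.
I (state 'present') occurs in Gamma and Theta but conflicts with the nesting implied by the other characters — most parsimoniously interpreted as homoplasy.
II: derived state 'present' in Alpha and Gamma only — synapomorphy for {Alpha, Gamma}.
III (derived state 'absent') is shared by Alpha, Gamma, Theta, and Zeta — a synapomorphy uniting that clade.
Only Theta and Zeta show the derived state 'present' for IV, supporting them as a clade.
V (derived state 'absent') is shared by Beta and Eta — a synapomorphy uniting that clade.
Most parsimonious ingroup topology: (((Theta,Zeta),(Alpha,Gamma)),(Eta,Beta)).
Changes per character on this tree: I: 2; II: 1; III: 1; IV: 1; V: 1.
Total = 6.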